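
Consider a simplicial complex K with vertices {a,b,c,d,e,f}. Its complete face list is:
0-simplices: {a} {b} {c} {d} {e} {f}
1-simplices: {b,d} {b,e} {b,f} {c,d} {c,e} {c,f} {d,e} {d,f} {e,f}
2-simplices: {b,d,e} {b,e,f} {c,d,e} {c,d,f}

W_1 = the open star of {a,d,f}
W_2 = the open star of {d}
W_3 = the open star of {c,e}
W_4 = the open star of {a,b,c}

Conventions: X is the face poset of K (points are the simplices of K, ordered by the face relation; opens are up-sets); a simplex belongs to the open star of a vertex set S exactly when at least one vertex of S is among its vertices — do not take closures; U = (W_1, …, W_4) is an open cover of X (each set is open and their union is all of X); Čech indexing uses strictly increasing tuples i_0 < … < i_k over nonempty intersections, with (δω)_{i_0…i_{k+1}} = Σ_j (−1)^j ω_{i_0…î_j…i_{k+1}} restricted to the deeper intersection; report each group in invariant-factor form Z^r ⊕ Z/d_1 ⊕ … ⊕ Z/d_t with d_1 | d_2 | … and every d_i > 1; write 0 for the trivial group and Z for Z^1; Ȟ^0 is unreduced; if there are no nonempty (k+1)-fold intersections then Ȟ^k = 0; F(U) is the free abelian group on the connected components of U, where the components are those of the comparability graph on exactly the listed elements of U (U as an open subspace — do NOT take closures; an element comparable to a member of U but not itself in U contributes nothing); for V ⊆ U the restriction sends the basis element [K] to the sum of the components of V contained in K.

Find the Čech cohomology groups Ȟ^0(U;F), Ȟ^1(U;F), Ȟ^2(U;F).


intersection data:
  W1={{a},{d},{f},{b,d},{b,f},{c,d},{c,f},{d,e},{d,f},{e,f},{b,d,e},{b,e,f},{c,d,e},{c,d,f}} W2={{d},{b,d},{c,d},{d,e},{d,f},{b,d,e},{c,d,e},{c,d,f}} W3={{c},{e},{b,e},{c,d},{c,e},{c,f},{d,e},{e,f},{b,d,e},{b,e,f},{c,d,e},{c,d,f}} W4={{a},{b},{c},{b,d},{b,e},{b,f},{c,d},{c,e},{c,f},{b,d,e},{b,e,f},{c,d,e},{c,d,f}}
  W12={{d},{b,d},{c,d},{d,e},{d,f},{b,d,e},{c,d,e},{c,d,f}} W13={{c,d},{c,f},{d,e},{e,f},{b,d,e},{b,e,f},{c,d,e},{c,d,f}} W14={{a},{b,d},{b,f},{c,d},{c,f},{b,d,e},{b,e,f},{c,d,e},{c,d,f}} W23={{c,d},{d,e},{b,d,e},{c,d,e},{c,d,f}} W24={{b,d},{c,d},{b,d,e},{c,d,e},{c,d,f}} W34={{c},{b,e},{c,d},{c,e},{c,f},{b,d,e},{b,e,f},{c,d,e},{c,d,f}}
  W123={{c,d},{d,e},{b,d,e},{c,d,e},{c,d,f}} W124={{b,d},{c,d},{b,d,e},{c,d,e},{c,d,f}} W134={{c,d},{c,f},{b,d,e},{b,e,f},{c,d,e},{c,d,f}} W234={{c,d},{b,d,e},{c,d,e},{c,d,f}}
  W1234={{c,d},{b,d,e},{c,d,e},{c,d,f}}
components per intersection:
  W1: {{a}} {{d},{f},{b,d},{b,f},{c,d},{c,f},{d,e},{d,f},{e,f},{b,d,e},{b,e,f},{c,d,e},{c,d,f}}
  W2: {{d},{b,d},{c,d},{d,e},{d,f},{b,d,e},{c,d,e},{c,d,f}}
  W3: {{c},{e},{b,e},{c,d},{c,e},{c,f},{d,e},{e,f},{b,d,e},{b,e,f},{c,d,e},{c,d,f}}
  W4: {{a}} {{b},{b,d},{b,e},{b,f},{b,d,e},{b,e,f}} {{c},{c,d},{c,e},{c,f},{c,d,e},{c,d,f}}
  W12: {{d},{b,d},{c,d},{d,e},{d,f},{b,d,e},{c,d,e},{c,d,f}}
  W13: {{c,d},{c,f},{d,e},{b,d,e},{c,d,e},{c,d,f}} {{e,f},{b,e,f}}
  W14: {{a}} {{b,d},{b,d,e}} {{b,f},{b,e,f}} {{c,d},{c,f},{c,d,e},{c,d,f}}
  W23: {{c,d},{d,e},{b,d,e},{c,d,e},{c,d,f}}
  W24: {{b,d},{b,d,e}} {{c,d},{c,d,e},{c,d,f}}
  W34: {{c},{c,d},{c,e},{c,f},{c,d,e},{c,d,f}} {{b,e},{b,d,e},{b,e,f}}
  W123: {{c,d},{d,e},{b,d,e},{c,d,e},{c,d,f}}
  W124: {{b,d},{b,d,e}} {{c,d},{c,d,e},{c,d,f}}
  W134: {{c,d},{c,f},{c,d,e},{c,d,f}} {{b,d,e}} {{b,e,f}}
  W234: {{c,d},{c,d,e},{c,d,f}} {{b,d,e}}
  W1234: {{c,d},{c,d,e},{c,d,f}} {{b,d,e}}
C dims 7,12,8,2; δ0: rk 5, SNF 1^5; δ1: rk 6, SNF 1^6; δ2: rk 2, SNF 1^2
Ȟ^0 = (7 − 5) − 0 = 2, so Ȟ^0 ≅ Z^2
Ȟ^1 = (12 − 6) − 5 = 1, so Ȟ^1 ≅ Z
Ȟ^2 = (8 − 2) − 6 = 0, so Ȟ^2 ≅ 0

Ȟ^0 = Z^2,  Ȟ^1 = Z,  Ȟ^2 = 0


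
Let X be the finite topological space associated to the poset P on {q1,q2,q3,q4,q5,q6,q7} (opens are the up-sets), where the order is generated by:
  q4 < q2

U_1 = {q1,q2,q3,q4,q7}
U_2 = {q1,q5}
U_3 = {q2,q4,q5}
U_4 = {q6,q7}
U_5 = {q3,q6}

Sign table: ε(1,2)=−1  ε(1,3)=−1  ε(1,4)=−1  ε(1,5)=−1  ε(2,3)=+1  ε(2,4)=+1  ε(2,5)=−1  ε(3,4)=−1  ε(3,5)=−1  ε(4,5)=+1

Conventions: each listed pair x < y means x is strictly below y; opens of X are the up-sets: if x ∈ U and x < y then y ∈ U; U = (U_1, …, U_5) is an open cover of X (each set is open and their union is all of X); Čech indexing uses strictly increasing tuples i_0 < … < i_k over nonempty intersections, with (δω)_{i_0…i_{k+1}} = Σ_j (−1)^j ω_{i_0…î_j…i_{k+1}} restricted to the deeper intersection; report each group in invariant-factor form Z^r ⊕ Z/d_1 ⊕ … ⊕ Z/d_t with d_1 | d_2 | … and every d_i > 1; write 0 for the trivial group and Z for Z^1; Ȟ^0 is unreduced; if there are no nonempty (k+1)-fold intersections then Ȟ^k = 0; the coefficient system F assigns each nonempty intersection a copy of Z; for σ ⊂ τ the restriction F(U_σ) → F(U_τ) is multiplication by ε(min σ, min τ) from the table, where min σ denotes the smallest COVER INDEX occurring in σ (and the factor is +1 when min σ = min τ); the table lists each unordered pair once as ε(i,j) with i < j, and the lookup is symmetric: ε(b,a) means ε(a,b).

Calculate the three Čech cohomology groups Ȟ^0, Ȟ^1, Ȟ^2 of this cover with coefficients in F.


Ȟ^0(U;F) ≅ Z, Ȟ^1(U;F) ≅ Z^2 and Ȟ^2(U;F) ≅ 0

nerve simplices:
  U12={q1} U13={q2,q4} U14={q7} U15={q3} U23={q5} U45={q6}
C dims 5,6; δ0: rk 4, SNF 1^4
degree 0: 5−4−0 = 1 → Ȟ^0 ≅ Z
degree 1: 6−0−4 = 2 → Ȟ^1 ≅ Z^2
degree 2: 0−0−0 = 0 → Ȟ^2 ≅ 0


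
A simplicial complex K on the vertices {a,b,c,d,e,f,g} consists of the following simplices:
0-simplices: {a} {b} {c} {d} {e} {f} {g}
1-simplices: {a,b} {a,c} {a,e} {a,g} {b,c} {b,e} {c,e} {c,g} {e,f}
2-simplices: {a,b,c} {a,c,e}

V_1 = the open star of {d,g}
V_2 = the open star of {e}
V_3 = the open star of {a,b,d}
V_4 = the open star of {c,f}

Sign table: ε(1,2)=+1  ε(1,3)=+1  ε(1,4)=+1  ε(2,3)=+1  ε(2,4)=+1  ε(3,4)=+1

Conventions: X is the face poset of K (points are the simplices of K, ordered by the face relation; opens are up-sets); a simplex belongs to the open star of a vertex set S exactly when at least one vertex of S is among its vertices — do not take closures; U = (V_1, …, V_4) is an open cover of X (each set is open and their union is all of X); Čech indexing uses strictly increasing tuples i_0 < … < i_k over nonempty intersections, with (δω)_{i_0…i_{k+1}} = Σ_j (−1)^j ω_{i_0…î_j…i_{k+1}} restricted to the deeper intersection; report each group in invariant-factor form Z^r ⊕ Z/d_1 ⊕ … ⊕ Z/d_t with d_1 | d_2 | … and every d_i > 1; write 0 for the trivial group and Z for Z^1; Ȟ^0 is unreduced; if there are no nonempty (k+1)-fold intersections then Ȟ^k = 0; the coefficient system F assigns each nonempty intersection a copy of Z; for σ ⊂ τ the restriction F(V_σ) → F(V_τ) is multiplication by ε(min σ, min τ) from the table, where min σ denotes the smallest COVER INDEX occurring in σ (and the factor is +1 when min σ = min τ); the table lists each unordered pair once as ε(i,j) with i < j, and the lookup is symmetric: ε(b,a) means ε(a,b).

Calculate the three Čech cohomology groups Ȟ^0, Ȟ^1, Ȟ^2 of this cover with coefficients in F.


Ȟ^0 ≅ Z, Ȟ^1 ≅ Z and Ȟ^2 ≅ 0

nonempty intersections:
  V1={{d},{g},{a,g},{c,g}} V2={{e},{a,e},{b,e},{c,e},{e,f},{a,c,e}} V3={{a},{b},{d},{a,b},{a,c},{a,e},{a,g},{b,c},{b,e},{a,b,c},{a,c,e}} V4={{c},{f},{a,c},{b,c},{c,e},{c,g},{e,f},{a,b,c},{a,c,e}}
  V13={{d},{a,g}} V14={{c,g}} V23={{a,e},{b,e},{a,c,e}} V24={{c,e},{e,f},{a,c,e}} V34={{a,c},{b,c},{a,b,c},{a,c,e}}
  V234={{a,c,e}}
C dims 4,5,1; δ0: rk 3, SNF 1^3; δ1: rk 1, SNF 1^1
Ȟ^0: (4−3)−0=1 ⇒ Z
Ȟ^1: (5−1)−3=1 ⇒ Z
Ȟ^2: (1−0)−1=0 ⇒ 0


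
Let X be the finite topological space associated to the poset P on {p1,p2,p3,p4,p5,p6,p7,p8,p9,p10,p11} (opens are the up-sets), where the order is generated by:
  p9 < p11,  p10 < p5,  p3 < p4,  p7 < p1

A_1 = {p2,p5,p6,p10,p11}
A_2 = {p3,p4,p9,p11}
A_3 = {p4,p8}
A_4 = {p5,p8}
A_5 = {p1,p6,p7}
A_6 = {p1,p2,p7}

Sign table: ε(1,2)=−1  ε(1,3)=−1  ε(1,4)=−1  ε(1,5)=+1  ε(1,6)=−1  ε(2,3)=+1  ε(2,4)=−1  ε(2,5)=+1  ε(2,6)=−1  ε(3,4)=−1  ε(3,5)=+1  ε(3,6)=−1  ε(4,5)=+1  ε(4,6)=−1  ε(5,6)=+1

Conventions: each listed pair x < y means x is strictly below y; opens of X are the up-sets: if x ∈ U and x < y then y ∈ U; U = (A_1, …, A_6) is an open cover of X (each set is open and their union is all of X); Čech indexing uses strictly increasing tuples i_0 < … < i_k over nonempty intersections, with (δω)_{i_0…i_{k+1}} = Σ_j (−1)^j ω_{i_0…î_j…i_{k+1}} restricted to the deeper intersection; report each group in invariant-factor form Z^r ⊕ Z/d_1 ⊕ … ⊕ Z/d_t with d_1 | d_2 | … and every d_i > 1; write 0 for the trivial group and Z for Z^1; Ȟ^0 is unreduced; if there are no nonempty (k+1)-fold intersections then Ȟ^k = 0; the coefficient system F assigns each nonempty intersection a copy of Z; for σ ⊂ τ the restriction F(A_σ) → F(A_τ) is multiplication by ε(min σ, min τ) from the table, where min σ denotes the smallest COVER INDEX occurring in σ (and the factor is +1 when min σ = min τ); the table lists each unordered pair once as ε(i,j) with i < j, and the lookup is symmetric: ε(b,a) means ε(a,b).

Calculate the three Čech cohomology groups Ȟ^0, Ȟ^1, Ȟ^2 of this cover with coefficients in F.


nerve simplices:
  A12={p11} A14={p5} A15={p6} A16={p2} A23={p4} A34={p8} A56={p1,p7}
C dims 6,7; δ0: rk 6, SNF 1^5·2
degree 0: 6−6−0 = 0 → Ȟ^0 ≅ 0
degree 1: 7−0−6 = 1 plus torsion [2] → Ȟ^1 ≅ Z ⊕ Z/2
degree 2: 0−0−0 = 0 → Ȟ^2 ≅ 0

Ȟ^0(U;F) ≅ 0; Ȟ^1(U;F) ≅ Z ⊕ Z/2; Ȟ^2(U;F) ≅ 0


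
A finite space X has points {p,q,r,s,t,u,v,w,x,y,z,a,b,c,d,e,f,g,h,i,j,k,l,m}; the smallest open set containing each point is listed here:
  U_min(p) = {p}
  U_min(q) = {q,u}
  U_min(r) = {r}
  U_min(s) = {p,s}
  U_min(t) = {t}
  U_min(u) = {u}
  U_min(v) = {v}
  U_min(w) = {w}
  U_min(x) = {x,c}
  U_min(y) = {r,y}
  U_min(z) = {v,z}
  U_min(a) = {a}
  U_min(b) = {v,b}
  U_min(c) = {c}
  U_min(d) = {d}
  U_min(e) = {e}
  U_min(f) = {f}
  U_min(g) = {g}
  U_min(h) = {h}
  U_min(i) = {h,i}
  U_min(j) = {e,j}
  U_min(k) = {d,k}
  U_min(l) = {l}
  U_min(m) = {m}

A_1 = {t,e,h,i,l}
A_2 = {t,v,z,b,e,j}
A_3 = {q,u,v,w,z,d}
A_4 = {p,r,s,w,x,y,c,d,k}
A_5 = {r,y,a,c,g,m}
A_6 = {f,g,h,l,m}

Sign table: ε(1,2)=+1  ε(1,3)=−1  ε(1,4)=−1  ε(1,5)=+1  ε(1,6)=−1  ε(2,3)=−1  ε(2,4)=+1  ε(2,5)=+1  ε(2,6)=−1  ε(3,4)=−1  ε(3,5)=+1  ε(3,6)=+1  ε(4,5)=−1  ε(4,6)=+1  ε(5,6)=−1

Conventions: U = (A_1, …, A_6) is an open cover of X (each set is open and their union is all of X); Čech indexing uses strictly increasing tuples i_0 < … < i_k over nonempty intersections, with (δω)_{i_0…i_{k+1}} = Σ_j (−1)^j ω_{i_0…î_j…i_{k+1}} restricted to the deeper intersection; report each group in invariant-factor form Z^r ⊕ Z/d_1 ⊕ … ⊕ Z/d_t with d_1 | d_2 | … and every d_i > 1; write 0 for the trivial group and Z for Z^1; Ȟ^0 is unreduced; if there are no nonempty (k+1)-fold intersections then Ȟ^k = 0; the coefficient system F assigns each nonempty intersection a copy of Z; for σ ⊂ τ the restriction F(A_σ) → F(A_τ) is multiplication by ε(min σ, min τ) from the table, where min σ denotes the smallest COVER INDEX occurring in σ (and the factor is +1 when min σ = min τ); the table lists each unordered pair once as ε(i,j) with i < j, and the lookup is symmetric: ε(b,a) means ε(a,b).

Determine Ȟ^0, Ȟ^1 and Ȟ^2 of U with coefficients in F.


cover nerve:
  A12={t,e} A16={h,l} A23={v,z} A34={w,d} A45={r,y,c} A56={g,m}
C dims 6,6; δ0: rk 6, SNF 1^5·2
Ȟ^0: (6−6)−0=0 ⇒ 0
Ȟ^1: (6−0)−6=0 plus torsion [2] ⇒ Z/2
Ȟ^2: (0−0)−0=0 ⇒ 0

Ȟ^0 ≅ 0, Ȟ^1 ≅ Z/2, Ȟ^2 ≅ 0


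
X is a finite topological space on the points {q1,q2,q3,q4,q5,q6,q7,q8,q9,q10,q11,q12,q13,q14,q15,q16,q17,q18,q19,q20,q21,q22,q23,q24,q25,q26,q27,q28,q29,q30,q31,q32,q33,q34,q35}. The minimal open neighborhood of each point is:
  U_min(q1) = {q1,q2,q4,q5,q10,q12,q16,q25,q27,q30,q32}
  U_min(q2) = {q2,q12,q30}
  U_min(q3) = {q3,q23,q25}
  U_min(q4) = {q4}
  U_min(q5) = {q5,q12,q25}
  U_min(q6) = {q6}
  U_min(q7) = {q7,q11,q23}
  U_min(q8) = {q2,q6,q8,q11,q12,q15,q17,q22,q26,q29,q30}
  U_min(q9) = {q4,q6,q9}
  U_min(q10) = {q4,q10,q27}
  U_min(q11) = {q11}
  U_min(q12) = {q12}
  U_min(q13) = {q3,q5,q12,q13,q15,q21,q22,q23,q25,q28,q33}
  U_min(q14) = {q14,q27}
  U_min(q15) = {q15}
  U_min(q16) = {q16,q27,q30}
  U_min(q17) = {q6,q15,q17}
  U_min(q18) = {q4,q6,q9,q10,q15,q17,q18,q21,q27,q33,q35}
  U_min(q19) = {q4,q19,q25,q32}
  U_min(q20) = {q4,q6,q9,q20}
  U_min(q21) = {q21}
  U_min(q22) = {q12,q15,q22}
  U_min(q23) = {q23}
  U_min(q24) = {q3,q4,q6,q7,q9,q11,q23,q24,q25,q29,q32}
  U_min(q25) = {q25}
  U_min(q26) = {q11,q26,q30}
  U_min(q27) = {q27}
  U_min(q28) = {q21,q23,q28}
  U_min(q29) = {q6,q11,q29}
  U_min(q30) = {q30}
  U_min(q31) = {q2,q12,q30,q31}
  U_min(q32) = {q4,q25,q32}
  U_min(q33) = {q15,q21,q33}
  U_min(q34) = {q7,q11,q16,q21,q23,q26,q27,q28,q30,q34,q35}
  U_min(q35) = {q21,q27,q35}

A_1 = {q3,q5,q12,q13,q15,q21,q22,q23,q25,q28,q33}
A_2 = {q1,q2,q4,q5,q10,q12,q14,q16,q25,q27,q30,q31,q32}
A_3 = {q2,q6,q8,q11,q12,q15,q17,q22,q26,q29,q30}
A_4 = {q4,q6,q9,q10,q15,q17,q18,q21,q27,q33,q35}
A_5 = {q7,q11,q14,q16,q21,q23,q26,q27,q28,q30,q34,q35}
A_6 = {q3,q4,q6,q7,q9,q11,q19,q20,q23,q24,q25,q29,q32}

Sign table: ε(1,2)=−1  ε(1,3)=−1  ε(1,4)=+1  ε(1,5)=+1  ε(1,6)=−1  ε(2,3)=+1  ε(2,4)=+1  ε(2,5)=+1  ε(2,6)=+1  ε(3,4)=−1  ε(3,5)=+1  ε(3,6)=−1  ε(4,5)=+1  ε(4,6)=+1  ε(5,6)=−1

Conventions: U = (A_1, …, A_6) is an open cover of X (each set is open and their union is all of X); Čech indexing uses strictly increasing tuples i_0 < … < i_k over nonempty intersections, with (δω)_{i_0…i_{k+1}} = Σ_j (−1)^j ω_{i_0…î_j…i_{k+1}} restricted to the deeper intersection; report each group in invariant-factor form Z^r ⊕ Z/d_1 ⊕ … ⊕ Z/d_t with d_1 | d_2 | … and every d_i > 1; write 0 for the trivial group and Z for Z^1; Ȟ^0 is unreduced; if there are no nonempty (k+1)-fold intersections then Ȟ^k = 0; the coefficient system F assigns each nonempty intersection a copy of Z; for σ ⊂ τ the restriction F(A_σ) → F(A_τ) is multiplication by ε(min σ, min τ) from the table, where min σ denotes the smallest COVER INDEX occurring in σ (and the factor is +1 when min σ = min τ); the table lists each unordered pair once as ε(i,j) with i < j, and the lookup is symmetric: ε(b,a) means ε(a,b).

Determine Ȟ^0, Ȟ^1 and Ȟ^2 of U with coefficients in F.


intersection data:
  A12={q5,q12,q25} A13={q12,q15,q22} A14={q15,q21,q33} A15={q21,q23,q28} A16={q3,q23,q25} A23={q2,q12,q30} A24={q4,q10,q27} A25={q14,q16,q27,q30} A26={q4,q25,q32} A34={q6,q15,q17} A35={q11,q26,q30} A36={q6,q11,q29} A45={q21,q27,q35} A46={q4,q6,q9} A56={q7,q11,q23}
  A123={q12} A126={q25} A134={q15} A145={q21} A156={q23} A235={q30} A245={q27} A246={q4} A346={q6} A356={q11}
C dims 6,15,10; δ0: rk 6, SNF 1^5·2; δ1: rk 9, SNF 1^9
Ȟ^0 = (6 − 6) − 0 = 0, so Ȟ^0 ≅ 0
Ȟ^1 = (15 − 9) − 6 = 0 plus torsion [2], so Ȟ^1 ≅ Z/2
Ȟ^2 = (10 − 0) − 9 = 1, so Ȟ^2 ≅ Z

Ȟ^0 = 0, Ȟ^1 = Z/2 and Ȟ^2 = Z


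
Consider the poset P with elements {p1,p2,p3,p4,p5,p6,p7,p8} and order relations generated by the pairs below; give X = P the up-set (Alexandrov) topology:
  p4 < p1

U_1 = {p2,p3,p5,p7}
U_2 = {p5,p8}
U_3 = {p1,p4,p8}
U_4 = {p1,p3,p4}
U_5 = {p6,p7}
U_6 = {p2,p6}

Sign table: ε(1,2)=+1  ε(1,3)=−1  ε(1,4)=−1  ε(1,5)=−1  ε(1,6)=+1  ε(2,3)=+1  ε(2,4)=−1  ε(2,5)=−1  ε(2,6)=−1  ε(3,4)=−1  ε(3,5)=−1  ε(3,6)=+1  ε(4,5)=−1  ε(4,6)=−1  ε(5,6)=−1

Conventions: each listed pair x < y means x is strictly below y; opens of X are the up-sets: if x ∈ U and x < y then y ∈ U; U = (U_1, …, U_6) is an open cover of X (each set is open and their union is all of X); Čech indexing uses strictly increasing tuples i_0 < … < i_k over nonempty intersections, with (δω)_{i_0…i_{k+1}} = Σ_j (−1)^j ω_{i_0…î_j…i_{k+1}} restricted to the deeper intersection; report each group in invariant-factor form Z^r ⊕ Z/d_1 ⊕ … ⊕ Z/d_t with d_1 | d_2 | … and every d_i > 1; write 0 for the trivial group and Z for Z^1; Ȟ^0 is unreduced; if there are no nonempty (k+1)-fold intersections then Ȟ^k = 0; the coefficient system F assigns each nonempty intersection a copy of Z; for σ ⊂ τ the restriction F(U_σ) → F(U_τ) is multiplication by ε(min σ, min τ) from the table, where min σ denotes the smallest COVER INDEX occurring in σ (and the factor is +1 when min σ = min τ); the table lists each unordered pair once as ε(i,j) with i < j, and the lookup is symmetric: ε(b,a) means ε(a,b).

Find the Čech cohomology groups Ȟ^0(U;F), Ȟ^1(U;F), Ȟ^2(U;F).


cover nerve:
  U12={p5} U14={p3} U15={p7} U16={p2} U23={p8} U34={p1,p4} U56={p6}
C dims 6,7; δ0: rk 5, SNF 1^5
Ȟ^0: (6−5)−0=1 ⇒ Z
Ȟ^1: (7−0)−5=2 ⇒ Z^2
Ȟ^2: (0−0)−0=0 ⇒ 0

Ȟ^0 ≅ Z,  Ȟ^1 ≅ Z^2,  Ȟ^2 ≅ 0


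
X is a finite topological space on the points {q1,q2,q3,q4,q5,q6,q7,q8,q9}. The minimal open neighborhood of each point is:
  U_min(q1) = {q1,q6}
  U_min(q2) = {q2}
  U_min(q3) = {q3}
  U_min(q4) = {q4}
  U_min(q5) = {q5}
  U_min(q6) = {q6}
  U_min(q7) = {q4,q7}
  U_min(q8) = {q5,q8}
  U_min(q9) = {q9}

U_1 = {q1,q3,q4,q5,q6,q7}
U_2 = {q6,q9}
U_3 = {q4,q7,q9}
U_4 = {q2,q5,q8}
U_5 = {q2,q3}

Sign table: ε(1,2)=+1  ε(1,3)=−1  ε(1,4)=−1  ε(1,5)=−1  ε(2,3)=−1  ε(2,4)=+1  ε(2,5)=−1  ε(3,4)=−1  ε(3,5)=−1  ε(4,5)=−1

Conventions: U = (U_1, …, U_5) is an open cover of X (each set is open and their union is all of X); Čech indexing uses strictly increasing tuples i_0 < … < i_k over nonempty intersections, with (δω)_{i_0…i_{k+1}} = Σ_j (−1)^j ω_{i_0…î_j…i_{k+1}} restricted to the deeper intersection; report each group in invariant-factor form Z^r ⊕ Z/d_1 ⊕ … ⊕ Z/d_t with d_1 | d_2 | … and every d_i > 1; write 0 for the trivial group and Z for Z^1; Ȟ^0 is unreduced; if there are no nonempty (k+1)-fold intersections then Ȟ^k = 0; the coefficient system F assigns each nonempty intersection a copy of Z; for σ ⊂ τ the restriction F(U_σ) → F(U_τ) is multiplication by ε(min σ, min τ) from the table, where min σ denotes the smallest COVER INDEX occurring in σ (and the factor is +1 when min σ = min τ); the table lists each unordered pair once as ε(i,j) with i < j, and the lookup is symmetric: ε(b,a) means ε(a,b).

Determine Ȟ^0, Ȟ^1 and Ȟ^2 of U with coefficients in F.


nerve of the cover:
  U12={q6} U13={q4,q7} U14={q5} U15={q3} U23={q9} U45={q2}
C dims 5,6; δ0: rk 5, SNF 1^4·2
Ȟ^0 = (5 − 5) − 0 = 0, so Ȟ^0 ≅ 0
Ȟ^1 = (6 − 0) − 5 = 1 plus torsion [2], so Ȟ^1 ≅ Z ⊕ Z/2
Ȟ^2 = (0 − 0) − 0 = 0, so Ȟ^2 ≅ 0

Ȟ^0(U;F) ≅ 0,  Ȟ^1(U;F) ≅ Z ⊕ Z/2,  Ȟ^2(U;F) ≅ 0


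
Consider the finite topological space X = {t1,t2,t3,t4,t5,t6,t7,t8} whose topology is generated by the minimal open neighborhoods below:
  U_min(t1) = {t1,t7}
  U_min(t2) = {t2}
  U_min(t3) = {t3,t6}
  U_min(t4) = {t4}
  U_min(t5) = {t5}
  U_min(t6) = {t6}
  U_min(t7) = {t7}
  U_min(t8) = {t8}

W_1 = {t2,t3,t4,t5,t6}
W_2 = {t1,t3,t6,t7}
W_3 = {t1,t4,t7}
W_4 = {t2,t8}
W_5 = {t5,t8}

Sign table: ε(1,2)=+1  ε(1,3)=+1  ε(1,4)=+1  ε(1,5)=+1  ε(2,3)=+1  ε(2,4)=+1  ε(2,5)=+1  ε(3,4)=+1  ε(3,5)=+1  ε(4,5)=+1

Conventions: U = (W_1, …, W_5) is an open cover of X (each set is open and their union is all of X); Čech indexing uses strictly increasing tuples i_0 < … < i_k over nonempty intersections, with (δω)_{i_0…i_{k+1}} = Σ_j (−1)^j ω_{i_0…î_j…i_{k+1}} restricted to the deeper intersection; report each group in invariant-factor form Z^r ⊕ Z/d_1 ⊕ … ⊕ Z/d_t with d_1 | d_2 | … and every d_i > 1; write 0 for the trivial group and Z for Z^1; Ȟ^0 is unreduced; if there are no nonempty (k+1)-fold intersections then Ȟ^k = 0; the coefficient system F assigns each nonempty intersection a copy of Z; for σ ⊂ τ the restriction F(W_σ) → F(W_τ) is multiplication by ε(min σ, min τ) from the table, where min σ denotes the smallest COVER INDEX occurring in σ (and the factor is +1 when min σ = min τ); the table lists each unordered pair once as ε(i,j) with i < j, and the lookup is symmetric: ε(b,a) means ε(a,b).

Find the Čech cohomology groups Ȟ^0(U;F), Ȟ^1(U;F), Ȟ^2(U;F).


Ȟ^0(U;F) ≅ Z, Ȟ^1(U;F) ≅ Z^2 and Ȟ^2(U;F) ≅ 0

nonempty overlaps:
  W12={t3,t6} W13={t4} W14={t2} W15={t5} W23={t1,t7} W45={t8}
C dims 5,6; δ0: rk 4, SNF 1^4
degree 0: 5−4−0 = 1 → Ȟ^0 ≅ Z
degree 1: 6−0−4 = 2 → Ȟ^1 ≅ Z^2
degree 2: 0−0−0 = 0 → Ȟ^2 ≅ 0


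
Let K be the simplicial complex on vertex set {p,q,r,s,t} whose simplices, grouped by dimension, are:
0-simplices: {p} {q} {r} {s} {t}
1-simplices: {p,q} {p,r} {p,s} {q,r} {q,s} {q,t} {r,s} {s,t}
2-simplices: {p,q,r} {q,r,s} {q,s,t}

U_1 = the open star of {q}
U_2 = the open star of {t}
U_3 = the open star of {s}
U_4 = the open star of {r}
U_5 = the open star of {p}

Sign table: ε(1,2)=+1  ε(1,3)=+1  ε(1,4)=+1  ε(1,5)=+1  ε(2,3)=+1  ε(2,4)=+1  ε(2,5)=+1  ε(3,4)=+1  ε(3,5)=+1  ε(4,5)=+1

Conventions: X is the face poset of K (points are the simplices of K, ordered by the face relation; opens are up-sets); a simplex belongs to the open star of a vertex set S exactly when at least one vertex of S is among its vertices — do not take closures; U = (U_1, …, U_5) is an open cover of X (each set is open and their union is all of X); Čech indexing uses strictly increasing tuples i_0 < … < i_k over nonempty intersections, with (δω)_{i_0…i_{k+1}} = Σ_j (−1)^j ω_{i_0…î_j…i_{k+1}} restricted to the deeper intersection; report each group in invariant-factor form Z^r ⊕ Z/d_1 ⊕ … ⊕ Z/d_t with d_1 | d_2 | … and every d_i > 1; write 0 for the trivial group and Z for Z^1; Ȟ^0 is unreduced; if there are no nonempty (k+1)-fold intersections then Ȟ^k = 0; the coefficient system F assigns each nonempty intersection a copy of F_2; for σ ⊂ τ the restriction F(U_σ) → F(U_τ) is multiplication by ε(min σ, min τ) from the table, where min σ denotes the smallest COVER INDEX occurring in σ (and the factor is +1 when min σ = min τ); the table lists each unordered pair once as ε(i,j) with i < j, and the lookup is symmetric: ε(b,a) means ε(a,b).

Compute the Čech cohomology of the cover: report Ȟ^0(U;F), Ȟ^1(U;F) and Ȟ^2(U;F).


Ȟ^0 = Z/2, Ȟ^1 = Z/2 and Ȟ^2 = 0

intersection data:
  U1={{q},{p,q},{q,r},{q,s},{q,t},{p,q,r},{q,r,s},{q,s,t}} U2={{t},{q,t},{s,t},{q,s,t}} U3={{s},{p,s},{q,s},{r,s},{s,t},{q,r,s},{q,s,t}} U4={{r},{p,r},{q,r},{r,s},{p,q,r},{q,r,s}} U5={{p},{p,q},{p,r},{p,s},{p,q,r}}
  U12={{q,t},{q,s,t}} U13={{q,s},{q,r,s},{q,s,t}} U14={{q,r},{p,q,r},{q,r,s}} U15={{p,q},{p,q,r}} U23={{s,t},{q,s,t}} U34={{r,s},{q,r,s}} U35={{p,s}} U45={{p,r},{p,q,r}}
  U123={{q,s,t}} U134={{q,r,s}} U145={{p,q,r}}
C dims 5,8,3; δ0: rk_F2 4; δ1: rk_F2 3
Ȟ^0 = (5 − 4) − 0 = 1, so Ȟ^0 ≅ Z/2
Ȟ^1 = (8 − 3) − 4 = 1, so Ȟ^1 ≅ Z/2
Ȟ^2 = (3 − 0) − 3 = 0, so Ȟ^2 ≅ 0


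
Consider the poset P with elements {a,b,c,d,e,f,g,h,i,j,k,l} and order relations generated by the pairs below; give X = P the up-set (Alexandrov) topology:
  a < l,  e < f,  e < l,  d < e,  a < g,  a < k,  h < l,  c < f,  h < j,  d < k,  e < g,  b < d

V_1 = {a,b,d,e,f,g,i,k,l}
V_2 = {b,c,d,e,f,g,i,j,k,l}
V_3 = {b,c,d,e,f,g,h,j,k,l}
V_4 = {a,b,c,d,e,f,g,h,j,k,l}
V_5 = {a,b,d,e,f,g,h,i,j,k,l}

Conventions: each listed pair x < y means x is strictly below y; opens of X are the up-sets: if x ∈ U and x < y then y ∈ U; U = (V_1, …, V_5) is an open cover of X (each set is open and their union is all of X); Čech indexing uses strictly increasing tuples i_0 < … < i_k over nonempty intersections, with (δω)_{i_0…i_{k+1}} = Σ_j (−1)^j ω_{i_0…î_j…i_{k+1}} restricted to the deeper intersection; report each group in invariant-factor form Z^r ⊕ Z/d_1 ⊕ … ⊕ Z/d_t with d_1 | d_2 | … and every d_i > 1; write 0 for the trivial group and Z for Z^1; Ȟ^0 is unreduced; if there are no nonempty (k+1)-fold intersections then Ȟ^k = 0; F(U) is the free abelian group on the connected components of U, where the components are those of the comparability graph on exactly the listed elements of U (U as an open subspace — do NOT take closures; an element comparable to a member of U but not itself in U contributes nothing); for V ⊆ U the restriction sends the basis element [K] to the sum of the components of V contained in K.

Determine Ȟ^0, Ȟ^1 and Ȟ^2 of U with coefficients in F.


Ȟ^0(U;F) ≅ Z^2, Ȟ^1(U;F) ≅ 0 and Ȟ^2(U;F) ≅ 0

intersection data:
  V12={b,d,e,f,g,i,k,l} V13={b,d,e,f,g,k,l} V14={a,b,d,e,f,g,k,l} V15={a,b,d,e,f,g,i,k,l} V23={b,c,d,e,f,g,j,k,l} V24={b,c,d,e,f,g,j,k,l} V25={b,d,e,f,g,i,j,k,l} V34={b,c,d,e,f,g,h,j,k,l} V35={b,d,e,f,g,h,j,k,l} V45={a,b,d,e,f,g,h,j,k,l}
  V123={b,d,e,f,g,k,l} V124={b,d,e,f,g,k,l} V125={b,d,e,f,g,i,k,l} V134={b,d,e,f,g,k,l} V135={b,d,e,f,g,k,l} V145={a,b,d,e,f,g,k,l} V234={b,c,d,e,f,g,j,k,l} V235={b,d,e,f,g,j,k,l} V245={b,d,e,f,g,j,k,l} V345={b,d,e,f,g,h,j,k,l}
  V1234={b,d,e,f,g,k,l} V1235={b,d,e,f,g,k,l} V1245={b,d,e,f,g,k,l} V1345={b,d,e,f,g,k,l} V2345={b,d,e,f,g,j,k,l}
  V12345={b,d,e,f,g,k,l}
components per intersection:
  V1: {a,b,d,e,f,g,k,l} {i}
  V2: {b,c,d,e,f,g,k,l} {i} {j}
  V3: {b,c,d,e,f,g,h,j,k,l}
  V4: {a,b,c,d,e,f,g,h,j,k,l}
  V5: {a,b,d,e,f,g,h,j,k,l} {i}
  V12: {b,d,e,f,g,k,l} {i}
  V13: {b,d,e,f,g,k,l}
  V14: {a,b,d,e,f,g,k,l}
  V15: {a,b,d,e,f,g,k,l} {i}
  V23: {b,c,d,e,f,g,k,l} {j}
  V24: {b,c,d,e,f,g,k,l} {j}
  V25: {b,d,e,f,g,k,l} {i} {j}
  V34: {b,c,d,e,f,g,h,j,k,l}
  V35: {b,d,e,f,g,h,j,k,l}
  V45: {a,b,d,e,f,g,h,j,k,l}
  V123: {b,d,e,f,g,k,l}
  V124: {b,d,e,f,g,k,l}
  V125: {b,d,e,f,g,k,l} {i}
  V134: {b,d,e,f,g,k,l}
  V135: {b,d,e,f,g,k,l}
  V145: {a,b,d,e,f,g,k,l}
  V234: {b,c,d,e,f,g,k,l} {j}
  V235: {b,d,e,f,g,k,l} {j}
  V245: {b,d,e,f,g,k,l} {j}
  V345: {b,d,e,f,g,h,j,k,l}
  V1234: {b,d,e,f,g,k,l}
  V1235: {b,d,e,f,g,k,l}
  V1245: {b,d,e,f,g,k,l}
  V1345: {b,d,e,f,g,k,l}
  V2345: {b,d,e,f,g,k,l} {j}
  V12345: {b,d,e,f,g,k,l}
C dims 9,16,14,6; δ0: rk 7, SNF 1^7; δ1: rk 9, SNF 1^9; δ2: rk 5, SNF 1^5
Ȟ^0 = (9 − 7) − 0 = 2, so Ȟ^0 ≅ Z^2
Ȟ^1 = (16 − 9) − 7 = 0, so Ȟ^1 ≅ 0
Ȟ^2 = (14 − 5) − 9 = 0, so Ȟ^2 ≅ 0


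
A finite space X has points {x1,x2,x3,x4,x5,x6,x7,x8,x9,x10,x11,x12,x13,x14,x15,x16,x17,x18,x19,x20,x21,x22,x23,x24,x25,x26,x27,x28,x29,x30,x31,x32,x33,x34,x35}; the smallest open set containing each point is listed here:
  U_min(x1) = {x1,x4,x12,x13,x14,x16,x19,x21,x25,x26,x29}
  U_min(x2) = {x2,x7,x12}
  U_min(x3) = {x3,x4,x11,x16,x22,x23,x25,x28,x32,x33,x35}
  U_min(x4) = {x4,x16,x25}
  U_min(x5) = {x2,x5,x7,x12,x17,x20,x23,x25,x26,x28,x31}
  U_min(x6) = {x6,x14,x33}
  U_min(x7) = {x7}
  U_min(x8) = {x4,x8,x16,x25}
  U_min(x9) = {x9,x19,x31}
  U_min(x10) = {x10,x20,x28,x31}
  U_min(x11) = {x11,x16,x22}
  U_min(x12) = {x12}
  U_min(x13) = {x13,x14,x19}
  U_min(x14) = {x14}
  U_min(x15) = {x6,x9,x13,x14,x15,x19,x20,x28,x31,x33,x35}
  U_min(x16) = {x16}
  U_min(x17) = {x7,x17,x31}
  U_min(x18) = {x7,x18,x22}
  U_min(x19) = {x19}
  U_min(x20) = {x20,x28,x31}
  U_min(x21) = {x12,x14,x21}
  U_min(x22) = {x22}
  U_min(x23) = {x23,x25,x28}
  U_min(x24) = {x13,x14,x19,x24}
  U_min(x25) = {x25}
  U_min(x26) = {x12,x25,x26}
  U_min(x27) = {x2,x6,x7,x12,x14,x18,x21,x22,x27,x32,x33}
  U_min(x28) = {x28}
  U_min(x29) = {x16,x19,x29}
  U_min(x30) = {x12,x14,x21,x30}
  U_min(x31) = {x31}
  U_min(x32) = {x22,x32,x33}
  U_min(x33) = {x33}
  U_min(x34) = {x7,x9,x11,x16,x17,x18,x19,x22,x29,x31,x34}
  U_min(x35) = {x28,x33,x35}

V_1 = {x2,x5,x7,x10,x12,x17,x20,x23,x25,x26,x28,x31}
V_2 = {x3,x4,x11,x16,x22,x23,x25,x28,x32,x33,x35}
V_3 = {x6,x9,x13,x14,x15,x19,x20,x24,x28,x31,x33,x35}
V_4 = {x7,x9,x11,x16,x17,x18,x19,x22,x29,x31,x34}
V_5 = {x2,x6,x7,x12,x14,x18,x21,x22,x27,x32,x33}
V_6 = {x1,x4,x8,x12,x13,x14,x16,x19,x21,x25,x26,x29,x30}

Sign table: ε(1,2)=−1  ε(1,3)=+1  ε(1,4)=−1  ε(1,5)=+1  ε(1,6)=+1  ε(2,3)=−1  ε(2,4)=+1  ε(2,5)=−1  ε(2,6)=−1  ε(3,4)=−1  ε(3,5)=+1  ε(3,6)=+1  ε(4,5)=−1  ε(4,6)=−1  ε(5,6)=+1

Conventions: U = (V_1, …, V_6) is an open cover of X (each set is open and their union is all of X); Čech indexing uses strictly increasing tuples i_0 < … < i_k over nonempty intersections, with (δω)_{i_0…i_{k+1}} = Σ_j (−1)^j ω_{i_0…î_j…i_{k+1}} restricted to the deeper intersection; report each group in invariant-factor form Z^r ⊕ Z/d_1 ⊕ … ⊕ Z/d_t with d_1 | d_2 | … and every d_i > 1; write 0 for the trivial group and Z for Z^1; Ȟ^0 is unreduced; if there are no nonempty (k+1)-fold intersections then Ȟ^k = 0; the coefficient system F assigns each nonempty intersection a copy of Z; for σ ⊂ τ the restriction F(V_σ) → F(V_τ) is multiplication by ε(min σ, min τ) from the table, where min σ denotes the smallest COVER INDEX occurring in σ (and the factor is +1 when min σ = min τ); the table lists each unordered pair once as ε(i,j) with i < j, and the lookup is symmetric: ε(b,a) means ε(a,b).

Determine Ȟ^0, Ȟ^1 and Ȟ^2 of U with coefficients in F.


intersection data:
  V12={x23,x25,x28} V13={x20,x28,x31} V14={x7,x17,x31} V15={x2,x7,x12} V16={x12,x25,x26} V23={x28,x33,x35} V24={x11,x16,x22} V25={x22,x32,x33} V26={x4,x16,x25} V34={x9,x19,x31} V35={x6,x14,x33} V36={x13,x14,x19} V45={x7,x18,x22} V46={x16,x19,x29} V56={x12,x14,x21}
  V123={x28} V126={x25} V134={x31} V145={x7} V156={x12} V235={x33} V245={x22} V246={x16} V346={x19} V356={x14}
C dims 6,15,10; δ0: rk 5, SNF 1^5; δ1: rk 10, SNF 1^9·2
Ȟ^0 = (6 − 5) − 0 = 1, so Ȟ^0 ≅ Z
Ȟ^1 = (15 − 10) − 5 = 0, so Ȟ^1 ≅ 0
Ȟ^2 = (10 − 0) − 10 = 0 plus torsion [2], so Ȟ^2 ≅ Z/2

Ȟ^0 ≅ Z, Ȟ^1 ≅ 0 and Ȟ^2 ≅ Z/2


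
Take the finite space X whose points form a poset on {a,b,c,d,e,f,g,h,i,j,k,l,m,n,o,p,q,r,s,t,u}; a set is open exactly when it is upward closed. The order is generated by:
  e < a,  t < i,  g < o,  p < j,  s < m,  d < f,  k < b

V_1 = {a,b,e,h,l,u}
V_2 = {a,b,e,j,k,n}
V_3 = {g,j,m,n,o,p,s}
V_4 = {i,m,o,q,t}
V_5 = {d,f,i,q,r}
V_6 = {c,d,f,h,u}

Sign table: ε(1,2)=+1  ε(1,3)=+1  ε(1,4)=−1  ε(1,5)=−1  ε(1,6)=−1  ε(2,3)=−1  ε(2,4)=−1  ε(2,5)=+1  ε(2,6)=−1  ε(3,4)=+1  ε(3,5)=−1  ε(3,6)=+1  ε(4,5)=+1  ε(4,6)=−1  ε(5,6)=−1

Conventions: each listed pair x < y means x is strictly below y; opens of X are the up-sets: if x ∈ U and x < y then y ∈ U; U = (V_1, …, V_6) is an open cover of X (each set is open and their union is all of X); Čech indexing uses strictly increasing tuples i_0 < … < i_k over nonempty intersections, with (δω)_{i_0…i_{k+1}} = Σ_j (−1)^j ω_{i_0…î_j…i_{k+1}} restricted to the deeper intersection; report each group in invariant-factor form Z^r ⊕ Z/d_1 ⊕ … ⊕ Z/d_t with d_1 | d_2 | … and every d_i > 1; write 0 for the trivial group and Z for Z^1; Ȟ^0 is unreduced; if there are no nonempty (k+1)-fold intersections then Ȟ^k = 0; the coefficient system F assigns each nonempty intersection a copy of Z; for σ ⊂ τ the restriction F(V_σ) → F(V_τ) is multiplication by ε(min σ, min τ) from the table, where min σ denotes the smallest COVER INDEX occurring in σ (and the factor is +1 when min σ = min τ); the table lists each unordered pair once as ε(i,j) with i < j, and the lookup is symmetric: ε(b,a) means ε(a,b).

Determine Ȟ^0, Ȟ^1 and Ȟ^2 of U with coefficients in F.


nonempty overlaps:
  V12={a,b,e} V16={h,u} V23={j,n} V34={m,o} V45={i,q} V56={d,f}
C dims 6,6; δ0: rk 6, SNF 1^5·2
degree 0: 6−6−0 = 0 → Ȟ^0 ≅ 0
degree 1: 6−0−6 = 0 plus torsion [2] → Ȟ^1 ≅ Z/2
degree 2: 0−0−0 = 0 → Ȟ^2 ≅ 0

Ȟ^0(U;F) ≅ 0,  Ȟ^1(U;F) ≅ Z/2,  Ȟ^2(U;F) ≅ 0


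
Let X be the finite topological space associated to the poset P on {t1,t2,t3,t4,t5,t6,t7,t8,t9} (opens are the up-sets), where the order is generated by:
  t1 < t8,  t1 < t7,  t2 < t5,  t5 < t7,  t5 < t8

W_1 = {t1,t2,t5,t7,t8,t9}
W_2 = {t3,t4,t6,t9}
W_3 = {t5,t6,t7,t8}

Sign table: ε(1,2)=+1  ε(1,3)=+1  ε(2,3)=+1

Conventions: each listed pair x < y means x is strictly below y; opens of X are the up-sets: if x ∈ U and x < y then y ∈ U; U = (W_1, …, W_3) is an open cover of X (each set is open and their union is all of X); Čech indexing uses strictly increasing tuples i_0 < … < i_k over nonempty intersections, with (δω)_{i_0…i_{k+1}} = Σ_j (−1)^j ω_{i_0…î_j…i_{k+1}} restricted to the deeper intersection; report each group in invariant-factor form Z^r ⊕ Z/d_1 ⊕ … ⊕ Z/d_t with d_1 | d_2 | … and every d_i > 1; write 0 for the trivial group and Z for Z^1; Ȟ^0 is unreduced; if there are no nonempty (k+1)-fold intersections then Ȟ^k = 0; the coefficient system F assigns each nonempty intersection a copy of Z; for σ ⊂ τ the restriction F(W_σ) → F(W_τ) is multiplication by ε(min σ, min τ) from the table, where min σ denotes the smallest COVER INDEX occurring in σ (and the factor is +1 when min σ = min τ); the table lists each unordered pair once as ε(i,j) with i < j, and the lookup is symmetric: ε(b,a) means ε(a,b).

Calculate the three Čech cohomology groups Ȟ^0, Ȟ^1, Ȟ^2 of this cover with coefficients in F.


Ȟ^0 = Z, Ȟ^1 = Z, Ȟ^2 = 0

nerve simplices:
  W12={t9} W13={t5,t7,t8} W23={t6}
C dims 3,3; δ0: rk 2, SNF 1^2
degree 0: 3−2−0 = 1 → Ȟ^0 ≅ Z
degree 1: 3−0−2 = 1 → Ȟ^1 ≅ Z
degree 2: 0−0−0 = 0 → Ȟ^2 ≅ 0


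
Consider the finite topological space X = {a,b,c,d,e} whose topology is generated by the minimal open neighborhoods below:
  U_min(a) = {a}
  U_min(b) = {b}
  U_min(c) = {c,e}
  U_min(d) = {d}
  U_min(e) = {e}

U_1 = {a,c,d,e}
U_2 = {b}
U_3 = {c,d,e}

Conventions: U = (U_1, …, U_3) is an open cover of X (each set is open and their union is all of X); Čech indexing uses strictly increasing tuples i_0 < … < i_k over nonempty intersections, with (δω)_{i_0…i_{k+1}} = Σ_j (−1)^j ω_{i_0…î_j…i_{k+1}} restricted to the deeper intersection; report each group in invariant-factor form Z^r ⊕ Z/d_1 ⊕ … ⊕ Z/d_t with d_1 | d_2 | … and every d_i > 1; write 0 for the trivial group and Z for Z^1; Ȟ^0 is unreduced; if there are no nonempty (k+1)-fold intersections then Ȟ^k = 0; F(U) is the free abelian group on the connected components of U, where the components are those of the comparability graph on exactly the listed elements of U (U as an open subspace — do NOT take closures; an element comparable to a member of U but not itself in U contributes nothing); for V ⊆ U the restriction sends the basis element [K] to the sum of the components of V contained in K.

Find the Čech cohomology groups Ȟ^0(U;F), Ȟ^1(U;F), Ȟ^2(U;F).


cover nerve:
  U13={c,d,e}
components per intersection:
  U1: {a} {c,e} {d}
  U2: {b}
  U3: {c,e} {d}
  U13: {c,e} {d}
C dims 6,2; δ0: rk 2, SNF 1^2
Ȟ^0: (6−2)−0=4 ⇒ Z^4
Ȟ^1: (2−0)−2=0 ⇒ 0
Ȟ^2: (0−0)−0=0 ⇒ 0

Ȟ^0 = Z^4; Ȟ^1 = 0; Ȟ^2 = 0


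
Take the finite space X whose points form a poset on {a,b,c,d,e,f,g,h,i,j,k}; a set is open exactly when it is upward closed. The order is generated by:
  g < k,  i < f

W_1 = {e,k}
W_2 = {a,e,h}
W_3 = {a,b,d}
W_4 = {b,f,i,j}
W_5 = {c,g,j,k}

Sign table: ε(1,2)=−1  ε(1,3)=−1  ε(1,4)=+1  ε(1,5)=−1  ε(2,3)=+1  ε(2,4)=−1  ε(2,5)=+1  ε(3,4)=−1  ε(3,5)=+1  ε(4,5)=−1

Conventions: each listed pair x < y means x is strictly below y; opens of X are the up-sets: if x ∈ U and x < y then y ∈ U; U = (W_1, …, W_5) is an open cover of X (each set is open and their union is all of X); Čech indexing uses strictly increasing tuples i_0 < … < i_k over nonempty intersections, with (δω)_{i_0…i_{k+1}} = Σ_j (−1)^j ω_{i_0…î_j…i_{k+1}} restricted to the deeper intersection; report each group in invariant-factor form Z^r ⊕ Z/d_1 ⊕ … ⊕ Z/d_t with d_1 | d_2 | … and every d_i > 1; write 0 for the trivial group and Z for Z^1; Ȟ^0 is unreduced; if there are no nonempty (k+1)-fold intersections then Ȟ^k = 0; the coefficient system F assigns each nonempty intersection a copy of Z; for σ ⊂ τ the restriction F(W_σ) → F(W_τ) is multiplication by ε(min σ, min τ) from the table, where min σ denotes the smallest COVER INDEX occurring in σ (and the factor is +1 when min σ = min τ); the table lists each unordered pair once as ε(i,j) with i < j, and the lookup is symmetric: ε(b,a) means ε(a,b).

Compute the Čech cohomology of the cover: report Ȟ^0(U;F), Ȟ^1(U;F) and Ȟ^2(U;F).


Ȟ^0 ≅ Z, Ȟ^1 ≅ Z, Ȟ^2 ≅ 0

nonempty overlaps:
  W12={e} W15={k} W23={a} W34={b} W45={j}
C dims 5,5; δ0: rk 4, SNF 1^4
degree 0: 5−4−0 = 1 → Ȟ^0 ≅ Z
degree 1: 5−0−4 = 1 → Ȟ^1 ≅ Z
degree 2: 0−0−0 = 0 → Ȟ^2 ≅ 0


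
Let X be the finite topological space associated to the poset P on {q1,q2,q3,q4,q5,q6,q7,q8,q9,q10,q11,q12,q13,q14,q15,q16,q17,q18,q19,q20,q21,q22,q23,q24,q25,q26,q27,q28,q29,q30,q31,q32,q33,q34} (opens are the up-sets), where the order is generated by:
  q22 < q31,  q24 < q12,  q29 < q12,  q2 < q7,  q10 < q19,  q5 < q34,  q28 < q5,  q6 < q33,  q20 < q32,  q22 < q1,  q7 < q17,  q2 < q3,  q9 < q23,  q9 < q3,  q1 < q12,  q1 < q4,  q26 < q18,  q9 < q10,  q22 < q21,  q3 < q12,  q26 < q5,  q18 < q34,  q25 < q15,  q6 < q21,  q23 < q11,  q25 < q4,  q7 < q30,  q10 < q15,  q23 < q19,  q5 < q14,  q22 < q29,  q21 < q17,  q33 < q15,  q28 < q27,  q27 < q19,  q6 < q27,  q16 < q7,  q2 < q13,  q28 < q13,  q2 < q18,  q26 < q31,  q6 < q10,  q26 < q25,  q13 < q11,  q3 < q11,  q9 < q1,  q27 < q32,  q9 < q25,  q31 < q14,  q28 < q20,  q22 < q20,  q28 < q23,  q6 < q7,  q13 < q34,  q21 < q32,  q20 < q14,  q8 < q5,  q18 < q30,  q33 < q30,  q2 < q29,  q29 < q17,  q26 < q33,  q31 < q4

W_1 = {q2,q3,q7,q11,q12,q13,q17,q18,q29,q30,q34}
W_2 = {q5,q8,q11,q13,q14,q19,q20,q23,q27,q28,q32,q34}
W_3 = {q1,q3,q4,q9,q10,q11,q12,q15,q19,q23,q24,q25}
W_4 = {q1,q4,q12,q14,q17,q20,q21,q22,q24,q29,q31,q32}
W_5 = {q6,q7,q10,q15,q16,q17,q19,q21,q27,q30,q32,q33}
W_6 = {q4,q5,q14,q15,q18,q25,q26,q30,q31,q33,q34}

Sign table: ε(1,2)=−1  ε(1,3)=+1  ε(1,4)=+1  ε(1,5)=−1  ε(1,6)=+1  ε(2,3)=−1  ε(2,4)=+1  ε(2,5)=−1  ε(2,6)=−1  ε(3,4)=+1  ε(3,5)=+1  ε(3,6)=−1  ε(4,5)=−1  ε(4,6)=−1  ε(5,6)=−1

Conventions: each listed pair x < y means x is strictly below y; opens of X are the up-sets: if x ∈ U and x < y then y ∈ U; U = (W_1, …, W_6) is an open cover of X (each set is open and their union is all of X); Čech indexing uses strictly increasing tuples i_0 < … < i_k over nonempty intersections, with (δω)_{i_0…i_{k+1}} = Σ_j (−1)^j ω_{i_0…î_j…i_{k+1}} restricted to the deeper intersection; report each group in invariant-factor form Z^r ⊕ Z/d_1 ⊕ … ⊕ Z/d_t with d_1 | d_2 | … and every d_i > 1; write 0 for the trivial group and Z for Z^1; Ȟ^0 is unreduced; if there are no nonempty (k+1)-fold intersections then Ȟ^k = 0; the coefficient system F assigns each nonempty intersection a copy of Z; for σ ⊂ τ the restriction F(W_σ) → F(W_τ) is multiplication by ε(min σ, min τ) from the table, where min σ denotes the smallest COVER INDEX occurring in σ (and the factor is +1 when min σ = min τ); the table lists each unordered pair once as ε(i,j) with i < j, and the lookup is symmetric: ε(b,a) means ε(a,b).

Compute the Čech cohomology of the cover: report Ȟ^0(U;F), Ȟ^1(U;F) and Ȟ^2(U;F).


nerve of the cover:
  W12={q11,q13,q34} W13={q3,q11,q12} W14={q12,q17,q29} W15={q7,q17,q30} W16={q18,q30,q34} W23={q11,q19,q23} W24={q14,q20,q32} W25={q19,q27,q32} W26={q5,q14,q34} W34={q1,q4,q12,q24} W35={q10,q15,q19} W36={q4,q15,q25} W45={q17,q21,q32} W46={q4,q14,q31} W56={q15,q30,q33}
  W123={q11} W126={q34} W134={q12} W145={q17} W156={q30} W235={q19} W245={q32} W246={q14} W346={q4} W356={q15}
C dims 6,15,10; δ0: rk 6, SNF 1^5·2; δ1: rk 9, SNF 1^9
Ȟ^0 = (6 − 6) − 0 = 0, so Ȟ^0 ≅ 0
Ȟ^1 = (15 − 9) − 6 = 0 plus torsion [2], so Ȟ^1 ≅ Z/2
Ȟ^2 = (10 − 0) − 9 = 1, so Ȟ^2 ≅ Z

Ȟ^0(U;F) ≅ 0,  Ȟ^1(U;F) ≅ Z/2,  Ȟ^2(U;F) ≅ Z


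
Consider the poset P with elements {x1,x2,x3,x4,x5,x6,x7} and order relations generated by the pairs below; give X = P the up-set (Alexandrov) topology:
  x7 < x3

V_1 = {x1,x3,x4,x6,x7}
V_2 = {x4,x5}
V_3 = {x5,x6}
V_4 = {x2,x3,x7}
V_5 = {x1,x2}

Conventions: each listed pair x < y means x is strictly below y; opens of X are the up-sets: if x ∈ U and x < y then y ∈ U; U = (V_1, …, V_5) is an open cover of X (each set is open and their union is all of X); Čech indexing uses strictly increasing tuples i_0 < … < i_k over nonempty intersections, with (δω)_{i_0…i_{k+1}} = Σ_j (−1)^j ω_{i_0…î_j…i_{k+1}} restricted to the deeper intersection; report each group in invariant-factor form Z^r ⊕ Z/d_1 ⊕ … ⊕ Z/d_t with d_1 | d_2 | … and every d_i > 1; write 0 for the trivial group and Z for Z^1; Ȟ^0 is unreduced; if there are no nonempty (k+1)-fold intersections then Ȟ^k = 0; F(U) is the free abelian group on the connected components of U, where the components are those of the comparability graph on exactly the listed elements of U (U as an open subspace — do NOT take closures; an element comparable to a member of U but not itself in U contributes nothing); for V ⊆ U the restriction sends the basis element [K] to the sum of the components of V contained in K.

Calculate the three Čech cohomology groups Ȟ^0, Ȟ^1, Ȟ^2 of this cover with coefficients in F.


Ȟ^0 = Z^6, Ȟ^1 = 0 and Ȟ^2 = 0

nonempty intersections:
  V12={x4} V13={x6} V14={x3,x7} V15={x1} V23={x5} V45={x2}
components per intersection:
  V1: {x1} {x3,x7} {x4} {x6}
  V2: {x4} {x5}
  V3: {x5} {x6}
  V4: {x2} {x3,x7}
  V5: {x1} {x2}
  V12: {x4}
  V13: {x6}
  V14: {x3,x7}
  V15: {x1}
  V23: {x5}
  V45: {x2}
C dims 12,6; δ0: rk 6, SNF 1^6
Ȟ^0: (12−6)−0=6 ⇒ Z^6
Ȟ^1: (6−0)−6=0 ⇒ 0
Ȟ^2: (0−0)−0=0 ⇒ 0
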